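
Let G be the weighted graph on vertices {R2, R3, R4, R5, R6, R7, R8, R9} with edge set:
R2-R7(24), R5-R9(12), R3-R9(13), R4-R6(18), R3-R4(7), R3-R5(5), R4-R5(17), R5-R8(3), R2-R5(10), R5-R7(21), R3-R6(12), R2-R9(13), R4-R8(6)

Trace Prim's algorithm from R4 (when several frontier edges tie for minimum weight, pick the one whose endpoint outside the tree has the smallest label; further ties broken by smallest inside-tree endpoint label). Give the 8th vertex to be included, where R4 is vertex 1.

R7

Prim's algorithm from R4:
Step 1: cheapest edge leaving the tree is R4-R8 (6); add R8.
Step 2: cheapest edge leaving the tree is R5-R8 (3); add R5.
Step 3: cheapest edge leaving the tree is R3-R5 (5); add R3.
Step 4: cheapest edge leaving the tree is R2-R5 (10); add R2.
Step 5: cheapest edge leaving the tree is R3-R6 (12); add R6.
Step 6: cheapest edge leaving the tree is R5-R9 (12); add R9.
Step 7: cheapest edge leaving the tree is R5-R7 (21); add R7.
Vertex order: R4, R8, R5, R3, R2, R6, R9, R7. The 8th vertex is R7.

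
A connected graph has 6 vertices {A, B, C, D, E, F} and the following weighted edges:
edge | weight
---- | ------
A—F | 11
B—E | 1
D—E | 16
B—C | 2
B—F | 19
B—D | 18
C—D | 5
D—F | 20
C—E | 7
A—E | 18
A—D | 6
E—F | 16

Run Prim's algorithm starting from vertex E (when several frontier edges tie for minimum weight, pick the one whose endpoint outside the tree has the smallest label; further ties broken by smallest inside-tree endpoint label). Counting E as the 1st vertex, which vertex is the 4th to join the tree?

D

Prim, starting at E.
Step 1: frontier [B—E 1, C—E 7, D—E 16, E—F 16, A—E 18] → take B—E (1); add B.
Step 2: frontier [B—C 2, B—D 18, B—F 19, C—E 7, D—E 16, E—F 16, A—E 18] → take B—C (2); add C.
Step 3: frontier [B—D 18, B—F 19, C—D 5, D—E 16, E—F 16, A—E 18] → take C—D (5); add D.
Step 4: frontier [B—F 19, A—D 6, D—F 20, E—F 16, A—E 18] → take A—D (6); add A.
Step 5: frontier [A—F 11, B—F 19, D—F 20, E—F 16] → take A—F (11); add F.
Vertex order: E, B, C, D, A, F. The 4th vertex is D.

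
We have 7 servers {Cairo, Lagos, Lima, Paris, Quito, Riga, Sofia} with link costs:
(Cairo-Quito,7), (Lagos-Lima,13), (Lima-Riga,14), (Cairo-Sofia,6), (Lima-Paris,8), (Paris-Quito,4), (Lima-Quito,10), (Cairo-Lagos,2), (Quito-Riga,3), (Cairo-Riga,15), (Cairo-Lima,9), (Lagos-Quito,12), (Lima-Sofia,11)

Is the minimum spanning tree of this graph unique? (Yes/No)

Yes

Kruskal's algorithm — process edges by increasing weight (ties by edge label):
Cairo-Lagos (2): add — endpoints in different components.
Quito-Riga (3): add — endpoints in different components.
Paris-Quito (4): add — endpoints in different components.
Cairo-Sofia (6): add — endpoints in different components.
Cairo-Quito (7): add — endpoints in different components.
Lima-Paris (8): add — endpoints in different components.
Every non-tree edge has weight strictly greater than the heaviest edge on the tree path between its endpoints, so the MST is unique.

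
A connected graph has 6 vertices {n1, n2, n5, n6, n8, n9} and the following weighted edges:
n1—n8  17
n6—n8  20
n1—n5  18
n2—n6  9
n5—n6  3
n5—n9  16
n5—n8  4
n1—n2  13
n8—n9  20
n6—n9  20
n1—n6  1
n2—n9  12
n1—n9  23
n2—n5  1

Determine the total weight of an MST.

Kruskal's algorithm — process edges by increasing weight (ties by edge label):
n1—n6 (1): add. Components now {n9} {n1,n6} {n2} {n5} {n8}
n2—n5 (1): add. Components now {n9} {n1,n6} {n2,n5} {n8}
n5—n6 (3): add. Components now {n9} {n1,n2,n5,n6} {n8}
n5—n8 (4): add. Components now {n9} {n1,n2,n5,n6,n8}
n2—n6 (9): skip — n2 and n6 already connected.
n2—n9 (12): add. Components now {n1,n2,n5,n6,n8,n9}
MST edges: n1—n6, n2—n5, n5—n6, n5—n8, n2—n9; total weight 1+1+3+4+12 = 21.

21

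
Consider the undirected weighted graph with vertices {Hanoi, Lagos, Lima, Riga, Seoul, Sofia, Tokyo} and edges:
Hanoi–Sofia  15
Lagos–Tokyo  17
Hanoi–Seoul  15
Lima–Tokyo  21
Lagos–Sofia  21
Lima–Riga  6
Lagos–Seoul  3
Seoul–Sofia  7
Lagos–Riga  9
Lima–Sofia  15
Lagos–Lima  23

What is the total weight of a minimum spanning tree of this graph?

57

Kruskal: consider edges lightest-first.
Lagos–Seoul (3): add. Components now {Lagos,Seoul} {Tokyo} {Riga} {Sofia} {Lima} {Hanoi}
Lima–Riga (6): add. Components now {Lagos,Seoul} {Tokyo} {Lima,Riga} {Sofia} {Hanoi}
Seoul–Sofia (7): add. Components now {Lagos,Seoul,Sofia} {Tokyo} {Lima,Riga} {Hanoi}
Lagos–Riga (9): add. Components now {Lagos,Lima,Riga,Seoul,Sofia} {Tokyo} {Hanoi}
Hanoi–Seoul (15): add. Components now {Hanoi,Lagos,Lima,Riga,Seoul,Sofia} {Tokyo}
Hanoi–Sofia (15): skip — Sofia and Hanoi already connected.
Lima–Sofia (15): skip — Sofia and Lima already connected.
Lagos–Tokyo (17): add. Components now {Hanoi,Lagos,Lima,Riga,Seoul,Sofia,Tokyo}
MST edges: Lagos–Seoul, Lima–Riga, Seoul–Sofia, Lagos–Riga, Hanoi–Seoul, Lagos–Tokyo; total weight 3+6+7+9+15+17 = 57.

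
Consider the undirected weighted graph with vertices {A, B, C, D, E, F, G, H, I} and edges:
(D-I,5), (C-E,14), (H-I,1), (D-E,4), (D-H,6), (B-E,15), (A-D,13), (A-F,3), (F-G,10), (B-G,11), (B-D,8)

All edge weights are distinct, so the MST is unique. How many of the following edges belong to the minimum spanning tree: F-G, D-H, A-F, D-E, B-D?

Kruskal's algorithm — process edges by increasing weight (ties by edge label):
H-I (1): add — endpoints in different components.
A-F (3): add — endpoints in different components.
D-E (4): add — endpoints in different components.
D-I (5): add — endpoints in different components.
D-H (6): skip — D and H already connected.
B-D (8): add — endpoints in different components.
F-G (10): add — endpoints in different components.
B-G (11): add — endpoints in different components.
A-D (13): skip — A and D already connected.
C-E (14): add — endpoints in different components.
MST edge set: {H-I, A-F, D-E, D-I, B-D, F-G, B-G, C-E}.
Of the listed edges, {F-G, A-F, D-E, B-D} are in the MST → 4.

4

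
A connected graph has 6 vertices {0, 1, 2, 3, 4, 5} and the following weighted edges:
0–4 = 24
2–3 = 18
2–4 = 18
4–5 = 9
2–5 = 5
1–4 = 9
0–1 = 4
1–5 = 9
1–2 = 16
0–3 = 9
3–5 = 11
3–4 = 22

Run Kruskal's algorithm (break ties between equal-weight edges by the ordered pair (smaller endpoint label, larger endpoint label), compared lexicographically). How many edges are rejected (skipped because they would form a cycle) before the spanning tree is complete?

Kruskal: consider edges lightest-first.
0–1 (4): add. Components now {0,1} {2} {3} {4} {5}
2–5 (5): add. Components now {0,1} {2,5} {3} {4}
0–3 (9): add. Components now {0,1,3} {2,5} {4}
1–4 (9): add. Components now {0,1,3,4} {2,5}
1–5 (9): add. Components now {0,1,2,3,4,5}
Edges rejected before the tree was complete: 0.

0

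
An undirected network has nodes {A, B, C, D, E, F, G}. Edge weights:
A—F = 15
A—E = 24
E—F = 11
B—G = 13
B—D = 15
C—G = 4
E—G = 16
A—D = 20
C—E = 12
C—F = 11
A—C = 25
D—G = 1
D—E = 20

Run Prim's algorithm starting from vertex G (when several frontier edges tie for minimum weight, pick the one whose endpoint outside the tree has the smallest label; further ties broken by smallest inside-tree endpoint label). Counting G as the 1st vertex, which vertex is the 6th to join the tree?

B

Prim, starting at G.
Step 1: frontier [D—G 1, C—G 4, B—G 13, E—G 16] → take D—G (1); add D.
Step 2: frontier [B—D 15, A—D 20, D—E 20, C—G 4, B—G 13, E—G 16] → take C—G (4); add C.
Step 3: frontier [C—F 11, C—E 12, A—C 25, B—D 15, A—D 20, D—E 20, B—G 13, E—G 16] → take C—F (11); add F.
Step 4: frontier [C—E 12, A—C 25, B—D 15, A—D 20, D—E 20, E—F 11, A—F 15, B—G 13, E—G 16] → take E—F (11); add E.
Step 5: frontier [A—C 25, B—D 15, A—D 20, A—E 24, A—F 15, B—G 13] → take B—G (13); add B.
Step 6: frontier [A—C 25, A—D 20, A—E 24, A—F 15] → take A—F (15); add A.
Vertex order: G, D, C, F, E, B, A. The 6th vertex is B.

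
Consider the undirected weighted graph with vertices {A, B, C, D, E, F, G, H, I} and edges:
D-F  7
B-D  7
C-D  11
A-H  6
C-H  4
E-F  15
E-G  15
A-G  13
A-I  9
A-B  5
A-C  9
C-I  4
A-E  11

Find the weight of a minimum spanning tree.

Kruskal's algorithm — process edges by increasing weight (ties by edge label):
C-H (4): add — endpoints in different components.
C-I (4): add — endpoints in different components.
A-B (5): add — endpoints in different components.
A-H (6): add — endpoints in different components.
B-D (7): add — endpoints in different components.
D-F (7): add — endpoints in different components.
A-C (9): skip — A and C already connected.
A-I (9): skip — A and I already connected.
A-E (11): add — endpoints in different components.
C-D (11): skip — C and D already connected.
A-G (13): add — endpoints in different components.
MST edges: C-H, C-I, A-B, A-H, B-D, D-F, A-E, A-G; total weight 4+4+5+6+7+7+11+13 = 57.

57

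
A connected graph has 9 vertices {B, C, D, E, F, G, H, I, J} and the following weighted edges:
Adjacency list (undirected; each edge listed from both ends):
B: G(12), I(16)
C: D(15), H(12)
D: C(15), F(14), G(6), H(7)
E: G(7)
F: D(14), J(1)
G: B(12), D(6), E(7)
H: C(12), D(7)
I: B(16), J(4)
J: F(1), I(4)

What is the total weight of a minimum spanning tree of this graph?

63

Kruskal's algorithm — process edges by increasing weight (ties by edge label):
F J (1): add — endpoints in different components.
I J (4): add — endpoints in different components.
D G (6): add — endpoints in different components.
D H (7): add — endpoints in different components.
E G (7): add — endpoints in different components.
B G (12): add — endpoints in different components.
C H (12): add — endpoints in different components.
D F (14): add — endpoints in different components.
MST edges: F J, I J, D G, D H, E G, B G, C H, D F; total weight 1+4+6+7+7+12+12+14 = 63.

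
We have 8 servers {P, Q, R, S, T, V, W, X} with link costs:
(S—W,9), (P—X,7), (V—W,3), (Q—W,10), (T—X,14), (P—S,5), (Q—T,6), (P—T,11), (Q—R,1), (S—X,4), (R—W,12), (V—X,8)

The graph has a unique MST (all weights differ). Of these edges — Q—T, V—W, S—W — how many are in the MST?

2

Kruskal: consider edges lightest-first.
Q—R (1): add — endpoints in different components.
V—W (3): add — endpoints in different components.
S—X (4): add — endpoints in different components.
P—S (5): add — endpoints in different components.
Q—T (6): add — endpoints in different components.
P—X (7): skip — P and X already connected.
V—X (8): add — endpoints in different components.
S—W (9): skip — S and W already connected.
Q—W (10): add — endpoints in different components.
MST edge set: {Q—R, V—W, S—X, P—S, Q—T, V—X, Q—W}.
Of the listed edges, {Q—T, V—W} are in the MST → 2.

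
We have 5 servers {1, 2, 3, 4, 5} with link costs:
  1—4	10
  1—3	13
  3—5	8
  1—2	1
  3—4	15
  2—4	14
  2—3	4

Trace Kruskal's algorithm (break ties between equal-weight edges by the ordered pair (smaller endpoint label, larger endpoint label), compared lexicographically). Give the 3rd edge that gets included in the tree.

Kruskal: consider edges lightest-first.
1—2 (1): add. Components now {1,2} {3} {4} {5}
2—3 (4): add. Components now {1,2,3} {4} {5}
3—5 (8): add. Components now {1,2,3,5} {4}
1—4 (10): add. Components now {1,2,3,4,5}
The 3rd edge added is 3—5.

3-5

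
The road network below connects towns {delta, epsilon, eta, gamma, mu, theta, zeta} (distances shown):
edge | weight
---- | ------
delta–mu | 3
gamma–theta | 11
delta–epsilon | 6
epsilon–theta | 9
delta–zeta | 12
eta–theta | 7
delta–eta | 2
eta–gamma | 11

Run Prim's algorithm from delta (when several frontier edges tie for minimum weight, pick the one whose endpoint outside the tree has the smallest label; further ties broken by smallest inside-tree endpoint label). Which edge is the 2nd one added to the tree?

Prim's algorithm from delta:
Step 1: frontier [delta–eta 2, delta–mu 3, delta–epsilon 6, delta–zeta 12] → take delta–eta (2); add eta.
Step 2: frontier [delta–mu 3, delta–epsilon 6, delta–zeta 12, eta–theta 7, eta–gamma 11] → take delta–mu (3); add mu.
Step 3: frontier [delta–epsilon 6, delta–zeta 12, eta–theta 7, eta–gamma 11] → take delta–epsilon (6); add epsilon.
Step 4: frontier [delta–zeta 12, epsilon–theta 9, eta–theta 7, eta–gamma 11] → take eta–theta (7); add theta.
Step 5: frontier [delta–zeta 12, eta–gamma 11, gamma–theta 11] → take eta–gamma (11); add gamma.
Step 6: frontier [delta–zeta 12] → take delta–zeta (12); add zeta.
The 2nd edge added is delta–mu.

delta-mu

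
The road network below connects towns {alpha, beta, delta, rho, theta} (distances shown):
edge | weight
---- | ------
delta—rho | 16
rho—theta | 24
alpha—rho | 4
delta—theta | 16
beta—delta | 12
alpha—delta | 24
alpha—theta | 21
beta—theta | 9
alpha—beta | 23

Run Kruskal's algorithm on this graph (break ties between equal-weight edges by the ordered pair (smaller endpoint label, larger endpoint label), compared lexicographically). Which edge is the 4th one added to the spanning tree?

delta-rho

Kruskal: consider edges lightest-first.
alpha—rho (4): add. Components now {alpha,rho} {delta} {beta} {theta}
beta—theta (9): add. Components now {alpha,rho} {delta} {beta,theta}
beta—delta (12): add. Components now {alpha,rho} {beta,delta,theta}
delta—rho (16): add. Components now {alpha,beta,delta,rho,theta}
The 4th edge added is delta—rho.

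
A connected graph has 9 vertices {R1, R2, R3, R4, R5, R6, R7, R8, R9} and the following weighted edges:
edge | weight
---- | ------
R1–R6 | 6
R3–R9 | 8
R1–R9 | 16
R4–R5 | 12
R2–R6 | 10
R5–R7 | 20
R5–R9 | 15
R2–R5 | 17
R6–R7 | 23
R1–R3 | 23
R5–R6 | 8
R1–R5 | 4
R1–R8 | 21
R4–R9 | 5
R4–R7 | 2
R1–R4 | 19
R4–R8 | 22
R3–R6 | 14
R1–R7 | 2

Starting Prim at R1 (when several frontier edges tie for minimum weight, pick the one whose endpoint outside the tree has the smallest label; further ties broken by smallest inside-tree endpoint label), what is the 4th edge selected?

R4-R9

Grow the tree from R1 using Prim:
Step 1: cheapest edge leaving the tree is R1–R7 (2); add R7.
Step 2: cheapest edge leaving the tree is R4–R7 (2); add R4.
Step 3: cheapest edge leaving the tree is R1–R5 (4); add R5.
Step 4: cheapest edge leaving the tree is R4–R9 (5); add R9.
Step 5: cheapest edge leaving the tree is R1–R6 (6); add R6.
Step 6: cheapest edge leaving the tree is R3–R9 (8); add R3.
Step 7: cheapest edge leaving the tree is R2–R6 (10); add R2.
Step 8: cheapest edge leaving the tree is R1–R8 (21); add R8.
The 4th edge added is R4–R9.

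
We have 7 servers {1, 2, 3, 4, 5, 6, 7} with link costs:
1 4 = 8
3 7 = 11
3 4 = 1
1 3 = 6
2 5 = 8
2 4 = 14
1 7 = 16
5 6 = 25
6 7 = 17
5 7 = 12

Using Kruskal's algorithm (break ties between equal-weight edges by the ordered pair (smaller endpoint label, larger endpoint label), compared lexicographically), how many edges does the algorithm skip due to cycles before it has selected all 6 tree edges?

3

Sort edges by weight, then run Kruskal:
3 4 (1): add. Components now {1} {2} {3,4} {5} {6} {7}
1 3 (6): add. Components now {1,3,4} {2} {5} {6} {7}
1 4 (8): skip — 1 and 4 already connected.
2 5 (8): add. Components now {1,3,4} {2,5} {6} {7}
3 7 (11): add. Components now {1,3,4,7} {2,5} {6}
5 7 (12): add. Components now {1,2,3,4,5,7} {6}
2 4 (14): skip — 2 and 4 already connected.
1 7 (16): skip — 1 and 7 already connected.
6 7 (17): add. Components now {1,2,3,4,5,6,7}
Edges rejected before the tree was complete: 3.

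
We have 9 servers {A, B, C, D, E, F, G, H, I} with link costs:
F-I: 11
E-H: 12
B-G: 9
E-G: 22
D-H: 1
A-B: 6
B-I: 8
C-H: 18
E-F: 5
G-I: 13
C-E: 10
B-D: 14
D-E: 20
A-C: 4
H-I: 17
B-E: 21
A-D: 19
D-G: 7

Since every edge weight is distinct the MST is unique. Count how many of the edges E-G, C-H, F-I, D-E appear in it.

0

Kruskal: consider edges lightest-first.
D-H (1): add — endpoints in different components.
A-C (4): add — endpoints in different components.
E-F (5): add — endpoints in different components.
A-B (6): add — endpoints in different components.
D-G (7): add — endpoints in different components.
B-I (8): add — endpoints in different components.
B-G (9): add — endpoints in different components.
C-E (10): add — endpoints in different components.
MST edge set: {D-H, A-C, E-F, A-B, D-G, B-I, B-G, C-E}.
Of the listed edges, {} are in the MST → 0.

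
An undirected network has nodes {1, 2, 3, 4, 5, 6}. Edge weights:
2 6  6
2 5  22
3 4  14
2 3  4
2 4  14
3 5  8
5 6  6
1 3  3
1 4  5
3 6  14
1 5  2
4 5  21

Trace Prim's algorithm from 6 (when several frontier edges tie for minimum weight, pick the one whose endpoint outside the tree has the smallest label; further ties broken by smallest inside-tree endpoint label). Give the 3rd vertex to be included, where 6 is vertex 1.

Grow the tree from 6 using Prim:
Step 1: cheapest edge leaving the tree is 2 6 (6); add 2.
Step 2: cheapest edge leaving the tree is 2 3 (4); add 3.
Step 3: cheapest edge leaving the tree is 1 3 (3); add 1.
Step 4: cheapest edge leaving the tree is 1 5 (2); add 5.
Step 5: cheapest edge leaving the tree is 1 4 (5); add 4.
Vertex order: 6, 2, 3, 1, 5, 4. The 3rd vertex is 3.

3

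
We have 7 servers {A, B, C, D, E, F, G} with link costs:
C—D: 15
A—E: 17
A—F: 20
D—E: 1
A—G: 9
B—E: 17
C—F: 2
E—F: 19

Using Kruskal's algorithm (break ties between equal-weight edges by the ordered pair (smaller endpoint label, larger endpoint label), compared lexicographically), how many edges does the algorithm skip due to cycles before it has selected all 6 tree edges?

0

Kruskal's algorithm — process edges by increasing weight (ties by edge label):
D—E (1): add — endpoints in different components.
C—F (2): add — endpoints in different components.
A—G (9): add — endpoints in different components.
C—D (15): add — endpoints in different components.
A—E (17): add — endpoints in different components.
B—E (17): add — endpoints in different components.
Edges rejected before the tree was complete: 0.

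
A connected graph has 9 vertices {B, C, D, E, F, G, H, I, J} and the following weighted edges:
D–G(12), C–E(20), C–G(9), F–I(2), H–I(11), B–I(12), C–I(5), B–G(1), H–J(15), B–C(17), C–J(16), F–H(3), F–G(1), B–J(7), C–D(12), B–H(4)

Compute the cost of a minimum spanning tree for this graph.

Grow the tree from F using Prim:
Step 1: cheapest edge leaving the tree is F–G (1); add G.
Step 2: cheapest edge leaving the tree is B–G (1); add B.
Step 3: cheapest edge leaving the tree is F–I (2); add I.
Step 4: cheapest edge leaving the tree is F–H (3); add H.
Step 5: cheapest edge leaving the tree is C–I (5); add C.
Step 6: cheapest edge leaving the tree is B–J (7); add J.
Step 7: cheapest edge leaving the tree is C–D (12); add D.
Step 8: cheapest edge leaving the tree is C–E (20); add E.
MST edges: F–G, B–G, F–I, F–H, C–I, B–J, C–D, C–E; total weight 1+1+2+3+5+7+12+20 = 51.

51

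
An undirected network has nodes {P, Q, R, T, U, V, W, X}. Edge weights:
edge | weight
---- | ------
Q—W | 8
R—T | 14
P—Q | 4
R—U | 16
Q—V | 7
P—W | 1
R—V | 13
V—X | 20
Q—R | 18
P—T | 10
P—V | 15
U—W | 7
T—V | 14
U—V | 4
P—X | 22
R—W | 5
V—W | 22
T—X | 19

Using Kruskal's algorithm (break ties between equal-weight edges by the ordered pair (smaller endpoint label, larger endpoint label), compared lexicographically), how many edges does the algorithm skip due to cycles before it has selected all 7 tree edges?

8

Kruskal: consider edges lightest-first.
P—W (1): add — endpoints in different components.
P—Q (4): add — endpoints in different components.
U—V (4): add — endpoints in different components.
R—W (5): add — endpoints in different components.
Q—V (7): add — endpoints in different components.
U—W (7): skip — W and U already connected.
Q—W (8): skip — Q and W already connected.
P—T (10): add — endpoints in different components.
R—V (13): skip — V and R already connected.
R—T (14): skip — T and R already connected.
T—V (14): skip — V and T already connected.
P—V (15): skip — V and P already connected.
R—U (16): skip — U and R already connected.
Q—R (18): skip — Q and R already connected.
T—X (19): add — endpoints in different components.
Edges rejected before the tree was complete: 8.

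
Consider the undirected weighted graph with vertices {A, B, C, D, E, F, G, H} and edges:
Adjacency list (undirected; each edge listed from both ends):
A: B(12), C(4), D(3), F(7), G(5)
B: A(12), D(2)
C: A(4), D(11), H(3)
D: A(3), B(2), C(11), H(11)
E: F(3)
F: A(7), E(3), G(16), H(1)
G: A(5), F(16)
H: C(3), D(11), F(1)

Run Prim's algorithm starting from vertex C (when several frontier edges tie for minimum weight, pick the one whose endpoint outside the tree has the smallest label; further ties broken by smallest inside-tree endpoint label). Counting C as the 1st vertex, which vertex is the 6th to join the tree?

Prim, starting at C.
Step 1: cheapest edge leaving the tree is C–H (3); add H.
Step 2: cheapest edge leaving the tree is F–H (1); add F.
Step 3: cheapest edge leaving the tree is E–F (3); add E.
Step 4: cheapest edge leaving the tree is A–C (4); add A.
Step 5: cheapest edge leaving the tree is A–D (3); add D.
Step 6: cheapest edge leaving the tree is B–D (2); add B.
Step 7: cheapest edge leaving the tree is A–G (5); add G.
Vertex order: C, H, F, E, A, D, B, G. The 6th vertex is D.

D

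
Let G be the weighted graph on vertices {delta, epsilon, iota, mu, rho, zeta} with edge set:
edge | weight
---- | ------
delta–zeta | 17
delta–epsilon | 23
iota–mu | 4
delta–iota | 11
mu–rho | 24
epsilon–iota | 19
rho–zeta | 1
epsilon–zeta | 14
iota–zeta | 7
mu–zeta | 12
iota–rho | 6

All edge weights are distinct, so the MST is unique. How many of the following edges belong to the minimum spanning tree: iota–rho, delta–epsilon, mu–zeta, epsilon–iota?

1

Kruskal: consider edges lightest-first.
rho–zeta (1): add. Components now {mu} {delta} {rho,zeta} {iota} {epsilon}
iota–mu (4): add. Components now {iota,mu} {delta} {rho,zeta} {epsilon}
iota–rho (6): add. Components now {iota,mu,rho,zeta} {delta} {epsilon}
iota–zeta (7): skip — zeta and iota already connected.
delta–iota (11): add. Components now {delta,iota,mu,rho,zeta} {epsilon}
mu–zeta (12): skip — mu and zeta already connected.
epsilon–zeta (14): add. Components now {delta,epsilon,iota,mu,rho,zeta}
MST edge set: {rho–zeta, iota–mu, iota–rho, delta–iota, epsilon–zeta}.
Of the listed edges, {iota–rho} are in the MST → 1.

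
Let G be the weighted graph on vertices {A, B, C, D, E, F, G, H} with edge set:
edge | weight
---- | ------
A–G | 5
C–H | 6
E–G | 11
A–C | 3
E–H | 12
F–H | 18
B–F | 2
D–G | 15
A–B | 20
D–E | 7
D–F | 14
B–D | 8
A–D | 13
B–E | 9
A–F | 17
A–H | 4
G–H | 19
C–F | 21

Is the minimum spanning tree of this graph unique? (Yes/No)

Kruskal: consider edges lightest-first.
B–F (2): add — endpoints in different components.
A–C (3): add — endpoints in different components.
A–H (4): add — endpoints in different components.
A–G (5): add — endpoints in different components.
C–H (6): skip — C and H already connected.
D–E (7): add — endpoints in different components.
B–D (8): add — endpoints in different components.
B–E (9): skip — B and E already connected.
E–G (11): add — endpoints in different components.
Every non-tree edge has weight strictly greater than the heaviest edge on the tree path between its endpoints, so the MST is unique.

Yes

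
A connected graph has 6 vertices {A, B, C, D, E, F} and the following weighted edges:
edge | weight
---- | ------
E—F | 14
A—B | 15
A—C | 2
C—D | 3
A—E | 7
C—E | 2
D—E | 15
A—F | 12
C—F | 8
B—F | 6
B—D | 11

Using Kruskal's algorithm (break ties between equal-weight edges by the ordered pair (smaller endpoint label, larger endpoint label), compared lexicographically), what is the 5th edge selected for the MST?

C-F

Sort edges by weight, then run Kruskal:
A—C (2): add. Components now {A,C} {B} {D} {E} {F}
C—E (2): add. Components now {A,C,E} {B} {D} {F}
C—D (3): add. Components now {A,C,D,E} {B} {F}
B—F (6): add. Components now {A,C,D,E} {B,F}
A—E (7): skip — A and E already connected.
C—F (8): add. Components now {A,B,C,D,E,F}
The 5th edge added is C—F.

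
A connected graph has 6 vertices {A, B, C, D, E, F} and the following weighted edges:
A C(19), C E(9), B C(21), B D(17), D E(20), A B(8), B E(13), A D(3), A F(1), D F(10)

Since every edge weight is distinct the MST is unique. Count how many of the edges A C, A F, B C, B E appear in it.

2

Kruskal's algorithm — process edges by increasing weight (ties by edge label):
A F (1): add. Components now {A,F} {B} {C} {D} {E}
A D (3): add. Components now {A,D,F} {B} {C} {E}
A B (8): add. Components now {A,B,D,F} {C} {E}
C E (9): add. Components now {A,B,D,F} {C,E}
D F (10): skip — D and F already connected.
B E (13): add. Components now {A,B,C,D,E,F}
MST edge set: {A F, A D, A B, C E, B E}.
Of the listed edges, {A F, B E} are in the MST → 2.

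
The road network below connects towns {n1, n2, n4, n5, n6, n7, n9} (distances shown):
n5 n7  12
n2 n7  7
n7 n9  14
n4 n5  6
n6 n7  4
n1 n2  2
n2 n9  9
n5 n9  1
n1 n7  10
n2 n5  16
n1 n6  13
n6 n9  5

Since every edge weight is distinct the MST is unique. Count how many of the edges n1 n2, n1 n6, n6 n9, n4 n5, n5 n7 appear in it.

3

Sort edges by weight, then run Kruskal:
n5 n9 (1): add. Components now {n2} {n1} {n6} {n5,n9} {n7} {n4}
n1 n2 (2): add. Components now {n1,n2} {n6} {n5,n9} {n7} {n4}
n6 n7 (4): add. Components now {n1,n2} {n6,n7} {n5,n9} {n4}
n6 n9 (5): add. Components now {n1,n2} {n5,n6,n7,n9} {n4}
n4 n5 (6): add. Components now {n1,n2} {n4,n5,n6,n7,n9}
n2 n7 (7): add. Components now {n1,n2,n4,n5,n6,n7,n9}
MST edge set: {n5 n9, n1 n2, n6 n7, n6 n9, n4 n5, n2 n7}.
Of the listed edges, {n1 n2, n6 n9, n4 n5} are in the MST → 3.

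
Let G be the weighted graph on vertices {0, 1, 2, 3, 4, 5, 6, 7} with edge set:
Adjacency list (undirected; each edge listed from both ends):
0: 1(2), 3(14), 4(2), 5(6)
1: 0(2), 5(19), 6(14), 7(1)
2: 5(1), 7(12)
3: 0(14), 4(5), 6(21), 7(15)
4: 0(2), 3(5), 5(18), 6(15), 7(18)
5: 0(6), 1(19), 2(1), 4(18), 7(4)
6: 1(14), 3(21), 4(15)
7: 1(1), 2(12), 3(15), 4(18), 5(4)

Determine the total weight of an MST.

Prim's algorithm from 1:
Step 1: cheapest edge leaving the tree is 1–7 (1); add 7.
Step 2: cheapest edge leaving the tree is 0–1 (2); add 0.
Step 3: cheapest edge leaving the tree is 0–4 (2); add 4.
Step 4: cheapest edge leaving the tree is 5–7 (4); add 5.
Step 5: cheapest edge leaving the tree is 2–5 (1); add 2.
Step 6: cheapest edge leaving the tree is 3–4 (5); add 3.
Step 7: cheapest edge leaving the tree is 1–6 (14); add 6.
MST edges: 1–7, 0–1, 0–4, 5–7, 2–5, 3–4, 1–6; total weight 1+2+2+4+1+5+14 = 29.

29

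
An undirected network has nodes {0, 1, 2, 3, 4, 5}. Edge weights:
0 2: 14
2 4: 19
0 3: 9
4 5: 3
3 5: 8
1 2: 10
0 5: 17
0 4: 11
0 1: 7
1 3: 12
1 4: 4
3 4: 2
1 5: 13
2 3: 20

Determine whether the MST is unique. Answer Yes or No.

Sort edges by weight, then run Kruskal:
3 4 (2): add — endpoints in different components.
4 5 (3): add — endpoints in different components.
1 4 (4): add — endpoints in different components.
0 1 (7): add — endpoints in different components.
3 5 (8): skip — 3 and 5 already connected.
0 3 (9): skip — 0 and 3 already connected.
1 2 (10): add — endpoints in different components.
Every non-tree edge has weight strictly greater than the heaviest edge on the tree path between its endpoints, so the MST is unique.

Yes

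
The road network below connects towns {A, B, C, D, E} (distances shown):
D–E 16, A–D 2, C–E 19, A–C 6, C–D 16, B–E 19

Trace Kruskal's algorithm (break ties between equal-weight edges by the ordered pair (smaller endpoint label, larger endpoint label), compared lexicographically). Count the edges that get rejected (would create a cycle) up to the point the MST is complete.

Kruskal's algorithm — process edges by increasing weight (ties by edge label):
A–D (2): add — endpoints in different components.
A–C (6): add — endpoints in different components.
C–D (16): skip — C and D already connected.
D–E (16): add — endpoints in different components.
B–E (19): add — endpoints in different components.
Edges rejected before the tree was complete: 1.

1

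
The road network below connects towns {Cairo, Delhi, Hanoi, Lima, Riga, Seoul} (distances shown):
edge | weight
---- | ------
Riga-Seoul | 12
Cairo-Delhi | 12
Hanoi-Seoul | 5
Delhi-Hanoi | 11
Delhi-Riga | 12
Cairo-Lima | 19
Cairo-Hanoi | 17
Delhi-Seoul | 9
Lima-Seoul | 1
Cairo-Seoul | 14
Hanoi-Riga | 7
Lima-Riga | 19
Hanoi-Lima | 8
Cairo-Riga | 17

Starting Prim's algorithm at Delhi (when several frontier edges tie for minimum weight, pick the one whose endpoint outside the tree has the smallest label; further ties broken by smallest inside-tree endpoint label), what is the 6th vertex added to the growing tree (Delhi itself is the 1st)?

Prim, starting at Delhi.
Step 1: cheapest edge leaving the tree is Delhi-Seoul (9); add Seoul.
Step 2: cheapest edge leaving the tree is Lima-Seoul (1); add Lima.
Step 3: cheapest edge leaving the tree is Hanoi-Seoul (5); add Hanoi.
Step 4: cheapest edge leaving the tree is Hanoi-Riga (7); add Riga.
Step 5: cheapest edge leaving the tree is Cairo-Delhi (12); add Cairo.
Vertex order: Delhi, Seoul, Lima, Hanoi, Riga, Cairo. The 6th vertex is Cairo.

Cairo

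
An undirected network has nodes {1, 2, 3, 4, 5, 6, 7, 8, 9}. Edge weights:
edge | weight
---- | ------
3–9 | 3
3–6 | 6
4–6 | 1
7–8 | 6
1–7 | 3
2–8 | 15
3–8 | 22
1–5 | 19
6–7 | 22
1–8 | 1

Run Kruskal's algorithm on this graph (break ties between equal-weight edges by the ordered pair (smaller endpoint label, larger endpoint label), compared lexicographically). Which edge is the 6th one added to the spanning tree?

Kruskal: consider edges lightest-first.
1–8 (1): add — endpoints in different components.
4–6 (1): add — endpoints in different components.
1–7 (3): add — endpoints in different components.
3–9 (3): add — endpoints in different components.
3–6 (6): add — endpoints in different components.
7–8 (6): skip — 7 and 8 already connected.
2–8 (15): add — endpoints in different components.
1–5 (19): add — endpoints in different components.
3–8 (22): add — endpoints in different components.
The 6th edge added is 2–8.

2-8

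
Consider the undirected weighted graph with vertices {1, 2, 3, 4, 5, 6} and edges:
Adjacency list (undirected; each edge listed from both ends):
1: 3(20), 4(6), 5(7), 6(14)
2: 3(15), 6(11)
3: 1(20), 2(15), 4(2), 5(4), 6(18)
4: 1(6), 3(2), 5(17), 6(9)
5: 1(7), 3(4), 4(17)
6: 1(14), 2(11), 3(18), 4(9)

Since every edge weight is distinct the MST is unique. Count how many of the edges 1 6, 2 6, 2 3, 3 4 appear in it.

2

Kruskal's algorithm — process edges by increasing weight (ties by edge label):
3 4 (2): add — endpoints in different components.
3 5 (4): add — endpoints in different components.
1 4 (6): add — endpoints in different components.
1 5 (7): skip — 1 and 5 already connected.
4 6 (9): add — endpoints in different components.
2 6 (11): add — endpoints in different components.
MST edge set: {3 4, 3 5, 1 4, 4 6, 2 6}.
Of the listed edges, {2 6, 3 4} are in the MST → 2.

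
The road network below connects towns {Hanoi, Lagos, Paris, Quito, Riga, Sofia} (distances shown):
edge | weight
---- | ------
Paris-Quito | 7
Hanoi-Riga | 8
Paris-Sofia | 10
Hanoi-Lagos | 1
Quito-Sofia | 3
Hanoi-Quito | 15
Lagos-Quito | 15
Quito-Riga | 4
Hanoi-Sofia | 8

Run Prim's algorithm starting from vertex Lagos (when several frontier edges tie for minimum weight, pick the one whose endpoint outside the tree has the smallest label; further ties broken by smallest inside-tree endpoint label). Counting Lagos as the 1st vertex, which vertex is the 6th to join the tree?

Paris

Prim's algorithm from Lagos:
Step 1: frontier [Hanoi-Lagos 1, Lagos-Quito 15] → take Hanoi-Lagos (1); add Hanoi.
Step 2: frontier [Hanoi-Riga 8, Hanoi-Sofia 8, Hanoi-Quito 15, Lagos-Quito 15] → take Hanoi-Riga (8); add Riga.
Step 3: frontier [Hanoi-Sofia 8, Hanoi-Quito 15, Lagos-Quito 15, Quito-Riga 4] → take Quito-Riga (4); add Quito.
Step 4: frontier [Hanoi-Sofia 8, Quito-Sofia 3, Paris-Quito 7] → take Quito-Sofia (3); add Sofia.
Step 5: frontier [Paris-Quito 7, Paris-Sofia 10] → take Paris-Quito (7); add Paris.
Vertex order: Lagos, Hanoi, Riga, Quito, Sofia, Paris. The 6th vertex is Paris.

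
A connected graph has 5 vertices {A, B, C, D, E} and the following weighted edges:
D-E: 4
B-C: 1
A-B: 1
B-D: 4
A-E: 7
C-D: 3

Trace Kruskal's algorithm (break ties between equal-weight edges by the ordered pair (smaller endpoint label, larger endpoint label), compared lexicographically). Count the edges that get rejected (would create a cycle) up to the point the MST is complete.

Sort edges by weight, then run Kruskal:
A-B (1): add. Components now {A,B} {C} {D} {E}
B-C (1): add. Components now {A,B,C} {D} {E}
C-D (3): add. Components now {A,B,C,D} {E}
B-D (4): skip — B and D already connected.
D-E (4): add. Components now {A,B,C,D,E}
Edges rejected before the tree was complete: 1.

1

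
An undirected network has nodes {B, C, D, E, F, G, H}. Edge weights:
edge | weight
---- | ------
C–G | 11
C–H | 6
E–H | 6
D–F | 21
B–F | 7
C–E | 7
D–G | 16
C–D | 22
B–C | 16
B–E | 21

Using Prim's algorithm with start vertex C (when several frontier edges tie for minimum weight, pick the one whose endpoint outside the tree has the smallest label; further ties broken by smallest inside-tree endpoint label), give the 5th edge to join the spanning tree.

B-F

Prim's algorithm from C:
Step 1: frontier [C–H 6, C–E 7, C–G 11, B–C 16, C–D 22] → take C–H (6); add H.
Step 2: frontier [C–E 7, C–G 11, B–C 16, C–D 22, E–H 6] → take E–H (6); add E.
Step 3: frontier [C–G 11, B–C 16, C–D 22, B–E 21] → take C–G (11); add G.
Step 4: frontier [B–C 16, C–D 22, B–E 21, D–G 16] → take B–C (16); add B.
Step 5: frontier [B–F 7, C–D 22, D–G 16] → take B–F (7); add F.
Step 6: frontier [C–D 22, D–F 21, D–G 16] → take D–G (16); add D.
The 5th edge added is B–F.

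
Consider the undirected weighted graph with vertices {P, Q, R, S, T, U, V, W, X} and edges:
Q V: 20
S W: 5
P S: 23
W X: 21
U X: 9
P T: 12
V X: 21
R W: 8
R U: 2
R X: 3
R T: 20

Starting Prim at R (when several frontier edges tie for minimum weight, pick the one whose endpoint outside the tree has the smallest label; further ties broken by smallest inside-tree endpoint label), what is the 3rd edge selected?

Grow the tree from R using Prim:
Step 1: frontier [R U 2, R X 3, R W 8, R T 20] → take R U (2); add U.
Step 2: frontier [R X 3, R W 8, R T 20, U X 9] → take R X (3); add X.
Step 3: frontier [R W 8, R T 20, V X 21, W X 21] → take R W (8); add W.
Step 4: frontier [R T 20, S W 5, V X 21] → take S W (5); add S.
Step 5: frontier [R T 20, P S 23, V X 21] → take R T (20); add T.
Step 6: frontier [P S 23, P T 12, V X 21] → take P T (12); add P.
Step 7: frontier [V X 21] → take V X (21); add V.
Step 8: frontier [Q V 20] → take Q V (20); add Q.
The 3rd edge added is R W.

R-W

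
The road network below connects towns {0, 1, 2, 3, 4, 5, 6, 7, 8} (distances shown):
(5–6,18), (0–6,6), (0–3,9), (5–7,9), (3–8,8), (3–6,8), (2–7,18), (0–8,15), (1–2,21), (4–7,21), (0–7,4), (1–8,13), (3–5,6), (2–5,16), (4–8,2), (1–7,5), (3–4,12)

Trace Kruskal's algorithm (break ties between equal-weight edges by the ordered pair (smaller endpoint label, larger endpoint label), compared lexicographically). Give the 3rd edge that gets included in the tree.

1-7

Kruskal's algorithm — process edges by increasing weight (ties by edge label):
4–8 (2): add — endpoints in different components.
0–7 (4): add — endpoints in different components.
1–7 (5): add — endpoints in different components.
0–6 (6): add — endpoints in different components.
3–5 (6): add — endpoints in different components.
3–6 (8): add — endpoints in different components.
3–8 (8): add — endpoints in different components.
0–3 (9): skip — 0 and 3 already connected.
5–7 (9): skip — 5 and 7 already connected.
3–4 (12): skip — 3 and 4 already connected.
1–8 (13): skip — 1 and 8 already connected.
0–8 (15): skip — 0 and 8 already connected.
2–5 (16): add — endpoints in different components.
The 3rd edge added is 1–7.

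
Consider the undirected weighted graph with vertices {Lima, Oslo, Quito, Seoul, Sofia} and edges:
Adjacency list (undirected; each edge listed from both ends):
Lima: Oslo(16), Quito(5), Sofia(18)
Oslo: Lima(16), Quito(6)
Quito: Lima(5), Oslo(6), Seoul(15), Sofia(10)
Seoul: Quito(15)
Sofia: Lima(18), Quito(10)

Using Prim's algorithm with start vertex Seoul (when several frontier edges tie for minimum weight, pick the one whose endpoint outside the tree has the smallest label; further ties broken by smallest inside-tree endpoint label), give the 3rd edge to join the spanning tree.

Prim, starting at Seoul.
Step 1: frontier [Quito—Seoul 15] → take Quito—Seoul (15); add Quito.
Step 2: frontier [Lima—Quito 5, Oslo—Quito 6, Quito—Sofia 10] → take Lima—Quito (5); add Lima.
Step 3: frontier [Lima—Oslo 16, Lima—Sofia 18, Oslo—Quito 6, Quito—Sofia 10] → take Oslo—Quito (6); add Oslo.
Step 4: frontier [Lima—Sofia 18, Quito—Sofia 10] → take Quito—Sofia (10); add Sofia.
The 3rd edge added is Oslo—Quito.

Oslo-Quito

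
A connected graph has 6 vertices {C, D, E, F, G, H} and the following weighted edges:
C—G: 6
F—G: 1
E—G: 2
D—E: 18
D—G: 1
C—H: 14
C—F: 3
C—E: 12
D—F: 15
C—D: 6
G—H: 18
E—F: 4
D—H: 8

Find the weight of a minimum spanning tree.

15

Prim's algorithm from C:
Step 1: frontier [C—F 3, C—D 6, C—G 6, C—E 12, C—H 14] → take C—F (3); add F.
Step 2: frontier [C—D 6, C—G 6, C—E 12, C—H 14, F—G 1, E—F 4, D—F 15] → take F—G (1); add G.
Step 3: frontier [C—D 6, C—E 12, C—H 14, E—F 4, D—F 15, D—G 1, E—G 2, G—H 18] → take D—G (1); add D.
Step 4: frontier [C—E 12, C—H 14, D—H 8, D—E 18, E—F 4, E—G 2, G—H 18] → take E—G (2); add E.
Step 5: frontier [C—H 14, D—H 8, G—H 18] → take D—H (8); add H.
MST edges: C—F, F—G, D—G, E—G, D—H; total weight 3+1+1+2+8 = 15.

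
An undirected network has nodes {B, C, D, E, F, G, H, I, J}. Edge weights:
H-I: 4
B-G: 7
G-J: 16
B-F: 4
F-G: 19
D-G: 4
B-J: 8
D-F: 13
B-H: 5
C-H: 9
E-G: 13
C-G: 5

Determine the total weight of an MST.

50

Prim's algorithm from G:
Step 1: frontier [D-G 4, C-G 5, B-G 7, E-G 13, G-J 16, F-G 19] → take D-G (4); add D.
Step 2: frontier [D-F 13, C-G 5, B-G 7, E-G 13, G-J 16, F-G 19] → take C-G (5); add C.
Step 3: frontier [C-H 9, D-F 13, B-G 7, E-G 13, G-J 16, F-G 19] → take B-G (7); add B.
Step 4: frontier [B-F 4, B-H 5, B-J 8, C-H 9, D-F 13, E-G 13, G-J 16, F-G 19] → take B-F (4); add F.
Step 5: frontier [B-H 5, B-J 8, C-H 9, E-G 13, G-J 16] → take B-H (5); add H.
Step 6: frontier [B-J 8, E-G 13, G-J 16, H-I 4] → take H-I (4); add I.
Step 7: frontier [B-J 8, E-G 13, G-J 16] → take B-J (8); add J.
Step 8: frontier [E-G 13] → take E-G (13); add E.
MST edges: D-G, C-G, B-G, B-F, B-H, H-I, B-J, E-G; total weight 4+5+7+4+5+4+8+13 = 50.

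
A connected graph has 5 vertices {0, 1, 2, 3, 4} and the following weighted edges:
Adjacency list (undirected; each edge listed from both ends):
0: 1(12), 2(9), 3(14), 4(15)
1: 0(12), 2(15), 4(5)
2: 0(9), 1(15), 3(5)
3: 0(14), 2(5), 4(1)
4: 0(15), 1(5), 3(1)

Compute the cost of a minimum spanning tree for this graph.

Grow the tree from 0 using Prim:
Step 1: cheapest edge leaving the tree is 0–2 (9); add 2.
Step 2: cheapest edge leaving the tree is 2–3 (5); add 3.
Step 3: cheapest edge leaving the tree is 3–4 (1); add 4.
Step 4: cheapest edge leaving the tree is 1–4 (5); add 1.
MST edges: 0–2, 2–3, 3–4, 1–4; total weight 9+5+1+5 = 20.

20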